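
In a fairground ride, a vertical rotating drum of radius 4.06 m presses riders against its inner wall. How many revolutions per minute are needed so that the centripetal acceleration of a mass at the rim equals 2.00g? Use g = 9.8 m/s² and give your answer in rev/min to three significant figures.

Require ω²r = 2.00g, so ω = √(2.00 × 9.8/4.06) = 2.197 rad/s.
In rev/min: ω × 60/(2π) = 2.197 × 60/(2π) = 20.98 rev/min.

21.0 rev/min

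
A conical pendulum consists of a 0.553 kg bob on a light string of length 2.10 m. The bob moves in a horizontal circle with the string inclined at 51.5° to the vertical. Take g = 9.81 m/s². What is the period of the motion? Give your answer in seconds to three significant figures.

r = L sinθ = 1.643 m. From T sinθ = mω²r and T cosθ = mg: tanθ = ω²r/g, so ω² = g tanθ / r = g/(L cosθ).
ω = √(g/(L cosθ)) = √(9.81/(2.10 × 0.6225)) = √7.504 = 2.739 rad/s.
Period = 2π/ω = 2.294 s.

2.29 s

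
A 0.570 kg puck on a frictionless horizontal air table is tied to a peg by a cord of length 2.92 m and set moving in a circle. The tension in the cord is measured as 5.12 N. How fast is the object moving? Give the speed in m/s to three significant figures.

T = m v²/r ⇒ v = √(T r / m) = √(5.12 × 2.92 / 0.570) = √26.23 = 5.121 m/s.

5.12 m/s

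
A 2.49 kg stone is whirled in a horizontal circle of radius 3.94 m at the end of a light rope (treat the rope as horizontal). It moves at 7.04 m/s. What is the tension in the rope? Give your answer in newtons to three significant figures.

31.3 N

The tension is the only horizontal force, so it supplies the full centripetal force: T = m v²/r = 2.49 × (7.040)²/3.94 = 2.49 × 49.56/3.94 = 31.32 N.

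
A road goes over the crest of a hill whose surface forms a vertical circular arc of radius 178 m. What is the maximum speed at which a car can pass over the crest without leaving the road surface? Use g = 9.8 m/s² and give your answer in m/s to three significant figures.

41.8 m/s

At the crest the centre of the circle is below the car, so the net downward (centripetal) force is mg − N = mv²/r.
The car leaves the road when N → 0, giving v_max = √(g r) = √(9.8 × 178) = 41.77 m/s.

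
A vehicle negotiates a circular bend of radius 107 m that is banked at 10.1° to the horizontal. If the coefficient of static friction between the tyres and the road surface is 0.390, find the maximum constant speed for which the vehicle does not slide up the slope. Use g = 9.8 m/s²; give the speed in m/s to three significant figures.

At the maximum speed, friction acts down the slope at its limiting value f = μN. Radially (horizontal, toward centre): N sinθ + μN cosθ = mv²/r. Vertically: N cosθ − μN sinθ = mg.
Dividing: v² = r g (sinθ + μcosθ)/(cosθ − μsinθ).
sinθ + μcosθ = 0.1754 + 0.390×0.9845 = 0.5593; cosθ − μsinθ = 0.9845 − 0.390×0.1754 = 0.9161.
v² = 107 × 9.8 × 0.5593/0.9161 = 640.2 m²/s², so v = 25.30 m/s.

25.3 m/s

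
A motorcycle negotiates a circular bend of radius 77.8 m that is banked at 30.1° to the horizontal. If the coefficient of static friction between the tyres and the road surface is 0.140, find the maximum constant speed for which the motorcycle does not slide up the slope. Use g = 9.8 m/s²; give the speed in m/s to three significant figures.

24.4 m/s

At the maximum speed, friction acts down the slope at its limiting value f = μN. Radially (horizontal, toward centre): N sinθ + μN cosθ = mv²/r. Vertically: N cosθ − μN sinθ = mg.
Dividing: v² = r g (sinθ + μcosθ)/(cosθ − μsinθ).
sinθ + μcosθ = 0.5015 + 0.140×0.8652 = 0.6226; cosθ − μsinθ = 0.8652 − 0.140×0.5015 = 0.7949.
v² = 77.8 × 9.8 × 0.6226/0.7949 = 597.2 m²/s², so v = 24.44 m/s.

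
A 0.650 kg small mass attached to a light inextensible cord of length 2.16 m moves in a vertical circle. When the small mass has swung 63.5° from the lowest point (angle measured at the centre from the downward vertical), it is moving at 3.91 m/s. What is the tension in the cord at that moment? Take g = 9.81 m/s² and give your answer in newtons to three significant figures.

7.45 N

Take the radial direction toward the centre of the circle as positive. The component of the weight along the string toward the centre is −mg cos φ (φ measured from the bottom), so Newton's second law along the string gives T − mg cos φ = m v²/r.
cos 63.5° = 0.4462, so T = m(v²/r + g cos φ) = 0.650 × ((3.91)²/2.16 + 9.81 × 0.4462) = 0.650 × (7.078 + (4.377)) = 0.650 × 11.46 = 7.446 N.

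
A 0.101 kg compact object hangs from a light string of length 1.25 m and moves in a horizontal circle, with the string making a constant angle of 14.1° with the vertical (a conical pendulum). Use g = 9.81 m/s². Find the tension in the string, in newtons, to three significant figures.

Vertically the bob has no acceleration, so T cosθ = mg.
T = mg/cosθ = 0.101 × 9.81 / cos 14.1° = 0.9908/0.9699 = 1.022 N.

1.02 N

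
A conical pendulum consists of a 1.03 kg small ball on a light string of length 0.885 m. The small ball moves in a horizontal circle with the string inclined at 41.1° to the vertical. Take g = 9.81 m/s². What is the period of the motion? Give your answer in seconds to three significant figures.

1.64 s

r = L sinθ = 0.5818 m. From T sinθ = mω²r and T cosθ = mg: tanθ = ω²r/g, so ω² = g tanθ / r = g/(L cosθ).
ω = √(g/(L cosθ)) = √(9.81/(0.885 × 0.7536)) = √14.71 = 3.835 rad/s.
Period = 2π/ω = 1.638 s.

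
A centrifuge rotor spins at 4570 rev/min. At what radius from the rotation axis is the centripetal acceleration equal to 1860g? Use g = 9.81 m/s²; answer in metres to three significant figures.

ω = 4570 rev/min × 2π/60 = 478.6 rad/s.
a_c = ω²r = 1860g ⇒ r = 1860 × 9.81 / (478.6)² = 18250/229000 = 0.07967 m.

0.0797 m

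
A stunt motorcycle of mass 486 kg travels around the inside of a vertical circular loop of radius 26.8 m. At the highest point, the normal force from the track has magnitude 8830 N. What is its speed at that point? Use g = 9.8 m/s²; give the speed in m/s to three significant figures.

At the top, N + mg = mv²/r, so v = √(r(N/m + g)) = √(26.8 × (8830/486 + 9.8)) = √(26.8 × 27.97) = √749.6 = 27.38 m/s.

27.4 m/s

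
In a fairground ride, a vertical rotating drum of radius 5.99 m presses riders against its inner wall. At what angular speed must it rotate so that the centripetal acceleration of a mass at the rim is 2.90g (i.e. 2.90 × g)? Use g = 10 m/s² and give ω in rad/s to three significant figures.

Centripetal acceleration a_c = ω²r. Setting ω²r = 2.90g:
ω = √(2.90g / r) = √(2.90 × 10.0 / 5.99) = √4.841 = 2.200 rad/s.

2.20 rad/s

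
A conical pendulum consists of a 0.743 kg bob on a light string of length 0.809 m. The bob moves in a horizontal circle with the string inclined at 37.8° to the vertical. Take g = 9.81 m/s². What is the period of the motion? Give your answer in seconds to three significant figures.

r = L sinθ = 0.4958 m. From T sinθ = mω²r and T cosθ = mg: tanθ = ω²r/g, so ω² = g tanθ / r = g/(L cosθ).
ω = √(g/(L cosθ)) = √(9.81/(0.809 × 0.7902)) = √15.35 = 3.917 rad/s.
Period = 2π/ω = 1.604 s.

1.60 s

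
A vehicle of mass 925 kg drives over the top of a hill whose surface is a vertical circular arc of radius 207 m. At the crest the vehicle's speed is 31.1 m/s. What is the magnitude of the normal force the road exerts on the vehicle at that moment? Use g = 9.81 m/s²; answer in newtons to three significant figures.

At the crest the centripetal acceleration points downward (toward the centre of the arc), so mg − N = mv²/r.
N = m(g − v²/r) = 925 × (9.81 − (31.1)²/207) = 925 × (9.81 − 4.673) = 925 × 5.137 = 4752 N.

4750 N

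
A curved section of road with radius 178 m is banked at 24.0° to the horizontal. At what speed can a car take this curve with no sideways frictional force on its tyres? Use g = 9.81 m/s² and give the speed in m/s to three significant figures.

27.9 m/s

On a frictionless banked curve, N sinθ = mv²/r and N cosθ = mg, so tanθ = v²/(rg).
v = √(r g tanθ) = √(178 × 9.81 × tan 24.0°) = √(178 × 9.81 × 0.4452) = √777.4 = 27.88 m/s.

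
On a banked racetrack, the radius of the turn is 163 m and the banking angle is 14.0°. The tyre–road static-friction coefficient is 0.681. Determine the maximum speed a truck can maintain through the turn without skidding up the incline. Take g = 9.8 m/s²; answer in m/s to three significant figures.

At the maximum speed, friction acts down the slope at its limiting value f = μN. Radially (horizontal, toward centre): N sinθ + μN cosθ = mv²/r. Vertically: N cosθ − μN sinθ = mg.
Dividing: v² = r g (sinθ + μcosθ)/(cosθ − μsinθ).
sinθ + μcosθ = 0.2419 + 0.681×0.9703 = 0.9027; cosθ − μsinθ = 0.9703 − 0.681×0.2419 = 0.8055.
v² = 163 × 9.8 × 0.9027/0.8055 = 1790 m²/s², so v = 42.31 m/s.

42.3 m/s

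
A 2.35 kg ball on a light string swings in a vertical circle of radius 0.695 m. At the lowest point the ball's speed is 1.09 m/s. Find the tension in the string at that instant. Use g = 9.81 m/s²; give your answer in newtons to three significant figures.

At the lowest point, T points up (toward the centre) and the weight mg points down (away from the centre), so the net inward force is T − mg = mv²/r.
T = m(v²/r + g) = 2.35 × ((1.09)²/0.695 + 9.81) = 2.35 × (1.709 + 9.81) = 2.35 × 11.52 = 27.07 N.

27.1 N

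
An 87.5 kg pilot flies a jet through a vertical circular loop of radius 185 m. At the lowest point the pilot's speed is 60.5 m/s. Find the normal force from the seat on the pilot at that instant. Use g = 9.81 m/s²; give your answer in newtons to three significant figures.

At the lowest point, N points up (toward the centre) and the weight mg points down (away from the centre), so the net inward force is N − mg = mv²/r.
N = m(v²/r + g) = 87.5 × ((60.5)²/185 + 9.81) = 87.5 × (19.79 + 9.81) = 87.5 × 29.60 = 2590 N.

2590 N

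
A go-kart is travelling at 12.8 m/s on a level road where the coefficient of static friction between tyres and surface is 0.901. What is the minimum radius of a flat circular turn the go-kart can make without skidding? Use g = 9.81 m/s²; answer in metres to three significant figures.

18.5 m

At the limit, μ_s m g = m v²/r, so r_min = v²/(μ_s g) = (12.8)²/(0.901 × 9.81) = 163.8/8.839 = 18.54 m.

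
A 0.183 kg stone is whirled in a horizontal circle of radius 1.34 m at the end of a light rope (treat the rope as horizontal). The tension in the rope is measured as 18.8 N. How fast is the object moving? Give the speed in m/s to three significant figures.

T = m v²/r ⇒ v = √(T r / m) = √(18.8 × 1.34 / 0.183) = √137.7 = 11.73 m/s.

11.7 m/s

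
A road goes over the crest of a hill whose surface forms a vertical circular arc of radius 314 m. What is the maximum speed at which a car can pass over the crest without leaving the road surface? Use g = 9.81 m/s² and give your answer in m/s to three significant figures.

At the crest the centre of the circle is below the car, so the net downward (centripetal) force is mg − N = mv²/r.
The car leaves the road when N → 0, giving v_max = √(g r) = √(9.81 × 314) = 55.50 m/s.

55.5 m/s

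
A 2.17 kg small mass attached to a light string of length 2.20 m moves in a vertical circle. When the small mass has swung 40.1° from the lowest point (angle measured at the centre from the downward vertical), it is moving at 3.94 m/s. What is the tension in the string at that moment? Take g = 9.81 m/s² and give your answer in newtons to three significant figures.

31.6 N

Take the radial direction toward the centre of the circle as positive. The component of the weight along the string toward the centre is −mg cos φ (φ measured from the bottom), so Newton's second law along the string gives T − mg cos φ = m v²/r.
cos 40.1° = 0.7649, so T = m(v²/r + g cos φ) = 2.17 × ((3.94)²/2.20 + 9.81 × 0.7649) = 2.17 × (7.056 + (7.504)) = 2.17 × 14.56 = 31.60 N.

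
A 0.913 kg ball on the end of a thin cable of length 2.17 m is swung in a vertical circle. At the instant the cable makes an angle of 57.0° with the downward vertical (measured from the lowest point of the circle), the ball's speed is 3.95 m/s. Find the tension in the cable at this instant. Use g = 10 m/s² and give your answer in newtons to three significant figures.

Take the radial direction toward the centre of the circle as positive. The component of the weight along the string toward the centre is −mg cos φ (φ measured from the bottom), so Newton's second law along the string gives T − mg cos φ = m v²/r.
cos 57.0° = 0.5446, so T = m(v²/r + g cos φ) = 0.913 × ((3.95)²/2.17 + 10.0 × 0.5446) = 0.913 × (7.190 + (5.446)) = 0.913 × 12.64 = 11.54 N.

11.5 N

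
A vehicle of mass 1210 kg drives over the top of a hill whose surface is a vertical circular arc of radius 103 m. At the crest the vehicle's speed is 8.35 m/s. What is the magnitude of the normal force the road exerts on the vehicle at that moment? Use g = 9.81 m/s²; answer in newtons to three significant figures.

At the crest the centripetal acceleration points downward (toward the centre of the arc), so mg − N = mv²/r.
N = m(g − v²/r) = 1210 × (9.81 − (8.35)²/103) = 1210 × (9.81 − 0.6769) = 1210 × 9.133 = 11050 N.

11100 N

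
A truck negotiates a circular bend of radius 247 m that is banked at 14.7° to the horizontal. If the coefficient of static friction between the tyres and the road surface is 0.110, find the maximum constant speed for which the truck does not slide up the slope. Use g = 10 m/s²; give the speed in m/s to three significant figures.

30.8 m/s

At the maximum speed, friction acts down the slope at its limiting value f = μN. Radially (horizontal, toward centre): N sinθ + μN cosθ = mv²/r. Vertically: N cosθ − μN sinθ = mg.
Dividing: v² = r g (sinθ + μcosθ)/(cosθ − μsinθ).
sinθ + μcosθ = 0.2538 + 0.110×0.9673 = 0.3602; cosθ − μsinθ = 0.9673 − 0.110×0.2538 = 0.9394.
v² = 247 × 10.0 × 0.3602/0.9394 = 947.0 m²/s², so v = 30.77 m/s.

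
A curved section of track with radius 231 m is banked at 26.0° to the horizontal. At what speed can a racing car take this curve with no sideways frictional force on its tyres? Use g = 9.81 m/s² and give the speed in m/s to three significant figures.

33.2 m/s

On a frictionless banked curve, N sinθ = mv²/r and N cosθ = mg, so tanθ = v²/(rg).
v = √(r g tanθ) = √(231 × 9.81 × tan 26.0°) = √(231 × 9.81 × 0.4877) = √1105 = 33.25 m/s.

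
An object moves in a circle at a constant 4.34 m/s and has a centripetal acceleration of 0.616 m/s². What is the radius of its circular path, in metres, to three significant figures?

a_c = v²/r ⇒ r = v²/a_c = (4.34)²/0.616 = 18.84/0.616 = 30.58 m.

30.6 m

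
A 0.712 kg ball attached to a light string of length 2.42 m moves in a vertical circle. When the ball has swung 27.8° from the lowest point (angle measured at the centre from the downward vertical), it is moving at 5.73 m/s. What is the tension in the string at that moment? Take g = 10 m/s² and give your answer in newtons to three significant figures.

16.0 N

Take the radial direction toward the centre of the circle as positive. The component of the weight along the string toward the centre is −mg cos φ (φ measured from the bottom), so Newton's second law along the string gives T − mg cos φ = m v²/r.
cos 27.8° = 0.8846, so T = m(v²/r + g cos φ) = 0.712 × ((5.73)²/2.42 + 10.0 × 0.8846) = 0.712 × (13.57 + (8.846)) = 0.712 × 22.41 = 15.96 N.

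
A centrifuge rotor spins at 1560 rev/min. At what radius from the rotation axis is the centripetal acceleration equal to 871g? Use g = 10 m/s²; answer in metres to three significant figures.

ω = 1560 rev/min × 2π/60 = 163.4 rad/s.
a_c = ω²r = 871g ⇒ r = 871 × 10.0 / (163.4)² = 8710/26690 = 0.3264 m.

0.326 m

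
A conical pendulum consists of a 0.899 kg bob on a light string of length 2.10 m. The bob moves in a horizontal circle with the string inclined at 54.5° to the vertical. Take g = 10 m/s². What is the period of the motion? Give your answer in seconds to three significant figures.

2.19 s

r = L sinθ = 1.710 m. From T sinθ = mω²r and T cosθ = mg: tanθ = ω²r/g, so ω² = g tanθ / r = g/(L cosθ).
ω = √(g/(L cosθ)) = √(10.0/(2.10 × 0.5807)) = √8.200 = 2.864 rad/s.
Period = 2π/ω = 2.194 s.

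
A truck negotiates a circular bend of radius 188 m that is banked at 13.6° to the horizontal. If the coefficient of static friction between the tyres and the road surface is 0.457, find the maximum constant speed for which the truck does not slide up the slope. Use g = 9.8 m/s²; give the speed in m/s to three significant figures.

38.0 m/s

At the maximum speed, friction acts down the slope at its limiting value f = μN. Radially (horizontal, toward centre): N sinθ + μN cosθ = mv²/r. Vertically: N cosθ − μN sinθ = mg.
Dividing: v² = r g (sinθ + μcosθ)/(cosθ − μsinθ).
sinθ + μcosθ = 0.2351 + 0.457×0.9720 = 0.6793; cosθ − μsinθ = 0.9720 − 0.457×0.2351 = 0.8645.
v² = 188 × 9.8 × 0.6793/0.8645 = 1448 m²/s², so v = 38.05 m/s.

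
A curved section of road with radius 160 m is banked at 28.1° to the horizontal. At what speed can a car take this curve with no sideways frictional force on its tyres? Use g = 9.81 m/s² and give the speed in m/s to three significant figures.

28.9 m/s

On a frictionless banked curve, N sinθ = mv²/r and N cosθ = mg, so tanθ = v²/(rg).
v = √(r g tanθ) = √(160 × 9.81 × tan 28.1°) = √(160 × 9.81 × 0.5340) = √838.1 = 28.95 m/s.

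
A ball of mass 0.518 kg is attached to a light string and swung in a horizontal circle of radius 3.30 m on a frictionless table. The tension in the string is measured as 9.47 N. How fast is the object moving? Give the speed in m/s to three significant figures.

T = m v²/r ⇒ v = √(T r / m) = √(9.47 × 3.30 / 0.518) = √60.33 = 7.767 m/s.

7.77 m/s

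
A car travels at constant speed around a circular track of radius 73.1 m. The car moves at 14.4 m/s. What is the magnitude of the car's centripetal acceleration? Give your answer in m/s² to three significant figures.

2.84 m/s²

a_c = v²/r = (14.40)²/73.1 = 207.4/73.1 = 2.837 m/s².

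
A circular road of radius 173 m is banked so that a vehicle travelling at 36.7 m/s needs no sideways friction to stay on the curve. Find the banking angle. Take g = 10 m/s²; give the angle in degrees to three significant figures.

37.9°

For a frictionless banked turn: horizontally N sinθ = mv²/r and vertically N cosθ = mg.
Dividing: tanθ = v²/(r g) = (36.7)²/(173 × 10.0) = 1347/1730 = 0.7785.
θ = arctan(0.7785) = 37.90°.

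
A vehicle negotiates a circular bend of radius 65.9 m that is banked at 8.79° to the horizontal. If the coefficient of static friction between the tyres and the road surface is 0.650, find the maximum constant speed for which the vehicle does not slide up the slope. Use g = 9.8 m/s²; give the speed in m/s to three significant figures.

24.0 m/s

At the maximum speed, friction acts down the slope at its limiting value f = μN. Radially (horizontal, toward centre): N sinθ + μN cosθ = mv²/r. Vertically: N cosθ − μN sinθ = mg.
Dividing: v² = r g (sinθ + μcosθ)/(cosθ − μsinθ).
sinθ + μcosθ = 0.1528 + 0.650×0.9883 = 0.7952; cosθ − μsinθ = 0.9883 − 0.650×0.1528 = 0.8889.
v² = 65.9 × 9.8 × 0.7952/0.8889 = 577.7 m²/s², so v = 24.04 m/s.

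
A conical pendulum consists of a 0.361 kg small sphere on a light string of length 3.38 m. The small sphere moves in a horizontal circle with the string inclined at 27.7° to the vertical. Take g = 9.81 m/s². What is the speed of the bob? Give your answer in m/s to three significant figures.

The radius of the circle is r = L sinθ = 3.38 × sin 27.7° = 1.571 m.
Horizontally T sinθ = mv²/r and vertically T cosθ = mg, so tanθ = v²/(rg).
v = √(r g tanθ) = √(1.571 × 9.81 × 0.5250) = √8.092 = 2.845 m/s.

2.84 m/s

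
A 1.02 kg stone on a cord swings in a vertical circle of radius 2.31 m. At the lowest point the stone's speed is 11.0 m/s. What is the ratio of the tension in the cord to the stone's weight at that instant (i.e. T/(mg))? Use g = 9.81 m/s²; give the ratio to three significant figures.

6.34

At the bottom, T − mg = mv²/r, so T = m(v²/r + g) and T/(mg) = v²/(rg) + 1 = (11.0)²/(2.31 × 9.81) + 1 = 5.340 + 1 = 6.340.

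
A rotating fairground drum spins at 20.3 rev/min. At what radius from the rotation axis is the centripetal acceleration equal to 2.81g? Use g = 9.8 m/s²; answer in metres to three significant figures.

ω = 20.3 rev/min × 2π/60 = 2.126 rad/s.
a_c = ω²r = 2.81g ⇒ r = 2.81 × 9.8 / (2.126)² = 27.54/4.519 = 6.094 m.

6.09 m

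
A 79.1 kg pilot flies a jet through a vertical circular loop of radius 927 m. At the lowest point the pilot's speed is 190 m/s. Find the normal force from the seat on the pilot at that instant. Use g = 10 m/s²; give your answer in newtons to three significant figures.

At the lowest point, N points up (toward the centre) and the weight mg points down (away from the centre), so the net inward force is N − mg = mv²/r.
N = m(v²/r + g) = 79.1 × ((190)²/927 + 10.0) = 79.1 × (38.94 + 10.0) = 79.1 × 48.94 = 3871 N.

3870 N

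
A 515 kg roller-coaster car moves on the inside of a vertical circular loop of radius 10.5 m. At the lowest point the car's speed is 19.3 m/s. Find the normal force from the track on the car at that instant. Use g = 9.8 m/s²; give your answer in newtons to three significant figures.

23300 N

At the lowest point, N points up (toward the centre) and the weight mg points down (away from the centre), so the net inward force is N − mg = mv²/r.
N = m(v²/r + g) = 515 × ((19.3)²/10.5 + 9.8) = 515 × (35.48 + 9.8) = 515 × 45.28 = 23320 N.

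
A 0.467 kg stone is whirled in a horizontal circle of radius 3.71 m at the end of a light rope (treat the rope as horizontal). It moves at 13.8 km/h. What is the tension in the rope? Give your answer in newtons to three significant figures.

v = 13.8 km/h = 13.8/3.6 = 3.833 m/s.
The tension is the only horizontal force, so it supplies the full centripetal force: T = m v²/r = 0.467 × (3.833)²/3.71 = 0.467 × 14.69/3.71 = 1.850 N.

1.85 N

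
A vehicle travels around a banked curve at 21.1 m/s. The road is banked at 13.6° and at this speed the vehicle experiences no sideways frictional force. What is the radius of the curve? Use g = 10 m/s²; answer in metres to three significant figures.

184 m

Frictionless banking: tanθ = v²/(rg), so r = v²/(g tanθ).
r = (21.1)²/(10.0 × tan 13.6°) = 445.2/(10.0 × 0.2419) = 445.2/2.419 = 184.0 m.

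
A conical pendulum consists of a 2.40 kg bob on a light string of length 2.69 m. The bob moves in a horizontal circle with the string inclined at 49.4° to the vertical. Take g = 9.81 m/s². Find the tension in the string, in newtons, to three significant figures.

Vertically the bob has no acceleration, so T cosθ = mg.
T = mg/cosθ = 2.40 × 9.81 / cos 49.4° = 23.54/0.6508 = 36.18 N.

36.2 N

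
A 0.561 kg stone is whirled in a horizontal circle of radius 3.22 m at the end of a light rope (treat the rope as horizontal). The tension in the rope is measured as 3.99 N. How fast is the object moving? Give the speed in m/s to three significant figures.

T = m v²/r ⇒ v = √(T r / m) = √(3.99 × 3.22 / 0.561) = √22.90 = 4.786 m/s.

4.79 m/s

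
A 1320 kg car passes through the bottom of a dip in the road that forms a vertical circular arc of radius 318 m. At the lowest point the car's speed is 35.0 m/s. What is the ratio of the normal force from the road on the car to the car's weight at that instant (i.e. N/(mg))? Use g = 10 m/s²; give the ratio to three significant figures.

1.39

At the bottom, N − mg = mv²/r, so N = m(v²/r + g) and N/(mg) = v²/(rg) + 1 = (35.0)²/(318 × 10.0) + 1 = 0.3852 + 1 = 1.385.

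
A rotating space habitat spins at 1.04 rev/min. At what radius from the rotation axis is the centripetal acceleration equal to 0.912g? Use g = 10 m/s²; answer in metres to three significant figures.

769 m

ω = 1.04 rev/min × 2π/60 = 0.1089 rad/s.
a_c = ω²r = 0.912g ⇒ r = 0.912 × 10.0 / (0.1089)² = 9.120/0.01186 = 768.9 m.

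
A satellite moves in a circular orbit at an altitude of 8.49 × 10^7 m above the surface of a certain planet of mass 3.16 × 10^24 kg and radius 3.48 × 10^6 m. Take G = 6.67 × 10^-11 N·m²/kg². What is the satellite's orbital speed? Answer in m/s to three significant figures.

Orbital radius r = R + h = 3.48 × 10^6 + 8.49 × 10^7 = 8.838 × 10^7 m.
Gravity supplies the centripetal force: G M m / r² = m v² / r, so v = √(GM/r).
v = √(6.67 × 10^-11 × 3.16 × 10^24 / 8.838 × 10^7) = √(2.385 × 10^6) = 1544 m/s.

1540 m/s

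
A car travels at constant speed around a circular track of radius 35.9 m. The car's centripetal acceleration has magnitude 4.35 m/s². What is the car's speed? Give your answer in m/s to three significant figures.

12.5 m/s

a_c = v²/r ⇒ v = √(a_c · r) = √(4.35 × 35.9) = √156.2 = 12.50 m/s.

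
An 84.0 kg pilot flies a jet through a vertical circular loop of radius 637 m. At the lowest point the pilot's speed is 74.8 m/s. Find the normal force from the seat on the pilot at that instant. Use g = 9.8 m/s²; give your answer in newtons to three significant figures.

1560 N

At the lowest point, N points up (toward the centre) and the weight mg points down (away from the centre), so the net inward force is N − mg = mv²/r.
N = m(v²/r + g) = 84.0 × ((74.8)²/637 + 9.8) = 84.0 × (8.783 + 9.8) = 84.0 × 18.58 = 1561 N.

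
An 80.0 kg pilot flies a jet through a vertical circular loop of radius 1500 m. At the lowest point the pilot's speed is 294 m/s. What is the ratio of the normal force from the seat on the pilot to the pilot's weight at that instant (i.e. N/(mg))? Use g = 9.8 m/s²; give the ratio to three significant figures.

6.88

At the bottom, N − mg = mv²/r, so N = m(v²/r + g) and N/(mg) = v²/(rg) + 1 = (294)²/(1500 × 9.8) + 1 = 5.880 + 1 = 6.880.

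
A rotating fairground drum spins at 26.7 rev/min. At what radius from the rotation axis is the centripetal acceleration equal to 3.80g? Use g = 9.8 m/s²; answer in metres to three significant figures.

ω = 26.7 rev/min × 2π/60 = 2.796 rad/s.
a_c = ω²r = 3.80g ⇒ r = 3.80 × 9.8 / (2.796)² = 37.24/7.818 = 4.764 m.

4.76 m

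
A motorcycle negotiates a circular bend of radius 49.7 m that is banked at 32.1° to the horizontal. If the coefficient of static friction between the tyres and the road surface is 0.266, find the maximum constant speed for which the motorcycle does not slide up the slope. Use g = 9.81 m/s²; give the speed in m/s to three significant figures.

22.9 m/s

At the maximum speed, friction acts down the slope at its limiting value f = μN. Radially (horizontal, toward centre): N sinθ + μN cosθ = mv²/r. Vertically: N cosθ − μN sinθ = mg.
Dividing: v² = r g (sinθ + μcosθ)/(cosθ − μsinθ).
sinθ + μcosθ = 0.5314 + 0.266×0.8471 = 0.7567; cosθ − μsinθ = 0.8471 − 0.266×0.5314 = 0.7058.
v² = 49.7 × 9.81 × 0.7567/0.7058 = 522.8 m²/s², so v = 22.86 m/s.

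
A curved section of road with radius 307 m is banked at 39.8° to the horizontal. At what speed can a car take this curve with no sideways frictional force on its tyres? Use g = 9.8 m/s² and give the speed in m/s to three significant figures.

On a frictionless banked curve, N sinθ = mv²/r and N cosθ = mg, so tanθ = v²/(rg).
v = √(r g tanθ) = √(307 × 9.8 × tan 39.8°) = √(307 × 9.8 × 0.8332) = √2507 = 50.07 m/s.

50.1 m/s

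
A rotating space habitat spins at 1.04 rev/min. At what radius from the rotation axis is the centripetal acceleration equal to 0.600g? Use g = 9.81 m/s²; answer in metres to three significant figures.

496 m

ω = 1.04 rev/min × 2π/60 = 0.1089 rad/s.
a_c = ω²r = 0.600g ⇒ r = 0.600 × 9.81 / (0.1089)² = 5.886/0.01186 = 496.2 m.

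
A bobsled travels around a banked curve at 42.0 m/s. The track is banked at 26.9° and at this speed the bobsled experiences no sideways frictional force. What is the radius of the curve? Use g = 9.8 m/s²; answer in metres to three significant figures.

355 m

Frictionless banking: tanθ = v²/(rg), so r = v²/(g tanθ).
r = (42.0)²/(9.8 × tan 26.9°) = 1764/(9.8 × 0.5073) = 1764/4.972 = 354.8 m.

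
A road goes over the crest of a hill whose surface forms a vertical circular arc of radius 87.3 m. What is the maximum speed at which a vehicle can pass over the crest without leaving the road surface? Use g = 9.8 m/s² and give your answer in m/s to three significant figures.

At the crest the centre of the circle is below the vehicle, so the net downward (centripetal) force is mg − N = mv²/r.
The vehicle leaves the road when N → 0, giving v_max = √(g r) = √(9.8 × 87.3) = 29.25 m/s.

29.2 m/s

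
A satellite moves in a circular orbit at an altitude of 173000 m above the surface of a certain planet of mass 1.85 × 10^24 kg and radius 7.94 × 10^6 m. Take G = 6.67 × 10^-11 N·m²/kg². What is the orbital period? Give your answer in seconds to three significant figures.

r = R + h = 7.94 × 10^6 + 173000 = 8.113 × 10^6 m. Gravity provides the centripetal force: G M m / r² = m v² / r ⇒ v = √(GM/r) = 3900 m/s.
T = 2πr/v = 2π × 8.113 × 10^6 / 3900 = 13070 s.

13100 s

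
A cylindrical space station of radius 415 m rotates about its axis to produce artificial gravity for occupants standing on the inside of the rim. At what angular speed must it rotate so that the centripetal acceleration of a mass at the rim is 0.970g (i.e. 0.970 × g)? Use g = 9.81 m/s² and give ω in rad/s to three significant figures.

0.151 rad/s

Centripetal acceleration a_c = ω²r. Setting ω²r = 0.970g:
ω = √(0.970g / r) = √(0.970 × 9.81 / 415) = √0.02293 = 0.1514 rad/s.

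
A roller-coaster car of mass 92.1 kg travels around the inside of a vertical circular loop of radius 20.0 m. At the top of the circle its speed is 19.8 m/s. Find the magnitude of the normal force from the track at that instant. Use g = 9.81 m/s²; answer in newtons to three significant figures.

902 N

At the top, both N and the weight mg point inward (toward the centre), so N + mg = mv²/r.
N = m(v²/r − g) = 92.1 × ((19.8)²/20.0 − 9.81) = 92.1 × (19.60 − 9.81) = 92.1 × 9.792 = 901.8 N.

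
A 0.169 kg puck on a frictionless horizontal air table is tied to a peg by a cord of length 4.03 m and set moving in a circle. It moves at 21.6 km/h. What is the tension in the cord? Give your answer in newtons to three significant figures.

1.51 N

v = 21.6 km/h = 21.6/3.6 = 6.000 m/s.
The tension is the only horizontal force, so it supplies the full centripetal force: T = m v²/r = 0.169 × (6.000)²/4.03 = 0.169 × 36.00/4.03 = 1.510 N.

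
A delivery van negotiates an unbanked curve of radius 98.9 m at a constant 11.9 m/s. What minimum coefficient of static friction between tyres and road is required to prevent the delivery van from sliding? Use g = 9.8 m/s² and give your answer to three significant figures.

0.146

Friction provides the centripetal force: μ_s m g = m v²/r, so μ_s = v²/(g r) = (11.90)²/(9.8 × 98.9) = 141.6/969.2 = 0.1461.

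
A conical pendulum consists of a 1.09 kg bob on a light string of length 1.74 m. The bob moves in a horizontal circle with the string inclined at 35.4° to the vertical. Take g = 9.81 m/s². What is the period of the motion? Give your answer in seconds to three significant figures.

r = L sinθ = 1.008 m. From T sinθ = mω²r and T cosθ = mg: tanθ = ω²r/g, so ω² = g tanθ / r = g/(L cosθ).
ω = √(g/(L cosθ)) = √(9.81/(1.74 × 0.8151)) = √6.917 = 2.630 rad/s.
Period = 2π/ω = 2.389 s.

2.39 s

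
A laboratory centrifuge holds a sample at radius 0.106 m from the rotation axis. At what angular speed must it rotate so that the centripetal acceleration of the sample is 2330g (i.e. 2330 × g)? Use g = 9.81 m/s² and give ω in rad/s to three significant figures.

Centripetal acceleration a_c = ω²r. Setting ω²r = 2330g:
ω = √(2330g / r) = √(2330 × 9.81 / 0.106) = √215600 = 464.4 rad/s.

464 rad/s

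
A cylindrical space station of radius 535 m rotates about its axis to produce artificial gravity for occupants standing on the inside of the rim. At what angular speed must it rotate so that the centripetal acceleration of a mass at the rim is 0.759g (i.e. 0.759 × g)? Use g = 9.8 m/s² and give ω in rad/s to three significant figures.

0.118 rad/s

Centripetal acceleration a_c = ω²r. Setting ω²r = 0.759g:
ω = √(0.759g / r) = √(0.759 × 9.8 / 535) = √0.01390 = 0.1179 rad/s.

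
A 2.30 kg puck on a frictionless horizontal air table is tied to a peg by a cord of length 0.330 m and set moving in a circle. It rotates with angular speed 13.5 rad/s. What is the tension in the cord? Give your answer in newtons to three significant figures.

138 N

v = ωr = 13.5 × 0.330 = 4.455 m/s.
The tension is the only horizontal force, so it supplies the full centripetal force: T = m v²/r = 2.30 × (4.455)²/0.330 = 2.30 × 19.85/0.330 = 138.3 N.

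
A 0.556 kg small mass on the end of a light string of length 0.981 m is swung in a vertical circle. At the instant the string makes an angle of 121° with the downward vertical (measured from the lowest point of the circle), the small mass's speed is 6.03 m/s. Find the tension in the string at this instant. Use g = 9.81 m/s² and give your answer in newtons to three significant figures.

17.8 N

Take the radial direction toward the centre of the circle as positive. The component of the weight along the string toward the centre is −mg cos φ (φ measured from the bottom), so Newton's second law along the string gives T − mg cos φ = m v²/r.
cos 121° = -0.5150, so T = m(v²/r + g cos φ) = 0.556 × ((6.03)²/0.981 + 9.81 × -0.5150) = 0.556 × (37.07 + (-5.053)) = 0.556 × 32.01 = 17.80 N.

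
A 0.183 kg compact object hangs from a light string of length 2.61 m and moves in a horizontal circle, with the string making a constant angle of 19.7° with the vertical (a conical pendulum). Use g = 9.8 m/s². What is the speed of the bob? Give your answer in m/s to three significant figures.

The radius of the circle is r = L sinθ = 2.61 × sin 19.7° = 0.8798 m.
Horizontally T sinθ = mv²/r and vertically T cosθ = mg, so tanθ = v²/(rg).
v = √(r g tanθ) = √(0.8798 × 9.8 × 0.3581) = √3.087 = 1.757 m/s.

1.76 m/s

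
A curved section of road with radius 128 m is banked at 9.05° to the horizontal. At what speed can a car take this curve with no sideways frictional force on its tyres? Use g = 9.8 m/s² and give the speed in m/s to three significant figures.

On a frictionless banked curve, N sinθ = mv²/r and N cosθ = mg, so tanθ = v²/(rg).
v = √(r g tanθ) = √(128 × 9.8 × tan 9.05°) = √(128 × 9.8 × 0.1593) = √199.8 = 14.14 m/s.

14.1 m/s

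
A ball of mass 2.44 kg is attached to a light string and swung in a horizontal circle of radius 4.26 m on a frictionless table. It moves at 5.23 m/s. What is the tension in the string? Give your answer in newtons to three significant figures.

The tension is the only horizontal force, so it supplies the full centripetal force: T = m v²/r = 2.44 × (5.230)²/4.26 = 2.44 × 27.35/4.26 = 15.67 N.

15.7 N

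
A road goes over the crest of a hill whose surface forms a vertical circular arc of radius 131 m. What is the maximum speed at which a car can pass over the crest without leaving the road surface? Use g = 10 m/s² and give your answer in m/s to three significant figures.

At the crest the centre of the circle is below the car, so the net downward (centripetal) force is mg − N = mv²/r.
The car leaves the road when N → 0, giving v_max = √(g r) = √(10.0 × 131) = 36.19 m/s.

36.2 m/s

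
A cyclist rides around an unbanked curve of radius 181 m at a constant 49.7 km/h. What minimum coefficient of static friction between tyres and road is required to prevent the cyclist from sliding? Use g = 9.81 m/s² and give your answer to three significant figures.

v = 49.7/3.6 = 13.81 m/s.
Friction provides the centripetal force: μ_s m g = m v²/r, so μ_s = v²/(g r) = (13.81)²/(9.81 × 181) = 190.6/1776 = 0.1073.

0.107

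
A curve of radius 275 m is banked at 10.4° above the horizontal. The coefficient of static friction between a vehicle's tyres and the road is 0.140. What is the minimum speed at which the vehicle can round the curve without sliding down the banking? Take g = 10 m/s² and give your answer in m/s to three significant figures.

10.8 m/s

At the minimum speed, friction acts up the slope at its limiting value f = μN. Radially (horizontal, toward centre): N sinθ − μN cosθ = mv²/r. Vertically: N cosθ + μN sinθ = mg.
Dividing: v² = r g (sinθ − μcosθ)/(cosθ + μsinθ).
sinθ − μcosθ = 0.1805 − 0.140×0.9836 = 0.04282; cosθ + μsinθ = 0.9836 + 0.140×0.1805 = 1.009.
v² = 275 × 10.0 × 0.04282/1.009 = 116.7 m²/s², so v = 10.80 m/s.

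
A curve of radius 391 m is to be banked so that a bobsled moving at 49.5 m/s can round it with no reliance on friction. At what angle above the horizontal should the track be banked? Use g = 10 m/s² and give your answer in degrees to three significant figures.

32.1°

With no friction, the horizontal component of the normal force provides the centripetal force: N sinθ = mv²/r, while N cosθ = mg vertically.
Dividing: tanθ = v²/(r g) = (49.5)²/(391 × 10.0) = 2450/3910 = 0.6267.
θ = arctan(0.6267) = 32.07°.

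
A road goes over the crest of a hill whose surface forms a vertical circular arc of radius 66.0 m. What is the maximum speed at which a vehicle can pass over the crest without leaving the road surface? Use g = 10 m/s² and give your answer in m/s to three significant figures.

At the crest the centre of the circle is below the vehicle, so the net downward (centripetal) force is mg − N = mv²/r.
The vehicle leaves the road when N → 0, giving v_max = √(g r) = √(10.0 × 66.0) = 25.69 m/s.

25.7 m/s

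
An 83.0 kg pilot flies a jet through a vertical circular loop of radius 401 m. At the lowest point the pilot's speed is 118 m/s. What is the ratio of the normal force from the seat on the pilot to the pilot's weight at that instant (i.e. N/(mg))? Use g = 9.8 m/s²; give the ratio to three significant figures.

At the bottom, N − mg = mv²/r, so N = m(v²/r + g) and N/(mg) = v²/(rg) + 1 = (118)²/(401 × 9.8) + 1 = 3.543 + 1 = 4.543.

4.54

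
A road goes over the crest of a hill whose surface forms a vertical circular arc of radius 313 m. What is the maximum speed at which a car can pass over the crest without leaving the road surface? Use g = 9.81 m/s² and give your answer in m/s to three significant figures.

55.4 m/s

At the crest the centre of the circle is below the car, so the net downward (centripetal) force is mg − N = mv²/r.
The car leaves the road when N → 0, giving v_max = √(g r) = √(9.81 × 313) = 55.41 m/s.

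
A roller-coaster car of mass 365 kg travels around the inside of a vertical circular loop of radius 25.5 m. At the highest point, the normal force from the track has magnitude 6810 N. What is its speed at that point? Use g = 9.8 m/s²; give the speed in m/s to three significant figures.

At the top, N + mg = mv²/r, so v = √(r(N/m + g)) = √(25.5 × (6810/365 + 9.8)) = √(25.5 × 28.46) = √725.7 = 26.94 m/s.

26.9 m/s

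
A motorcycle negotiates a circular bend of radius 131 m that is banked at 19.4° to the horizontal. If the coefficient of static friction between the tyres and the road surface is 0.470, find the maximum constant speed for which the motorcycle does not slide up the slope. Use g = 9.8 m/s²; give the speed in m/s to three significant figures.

35.6 m/s

At the maximum speed, friction acts down the slope at its limiting value f = μN. Radially (horizontal, toward centre): N sinθ + μN cosθ = mv²/r. Vertically: N cosθ − μN sinθ = mg.
Dividing: v² = r g (sinθ + μcosθ)/(cosθ − μsinθ).
sinθ + μcosθ = 0.3322 + 0.470×0.9432 = 0.7755; cosθ − μsinθ = 0.9432 − 0.470×0.3322 = 0.7871.
v² = 131 × 9.8 × 0.7755/0.7871 = 1265 m²/s², so v = 35.56 m/s.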